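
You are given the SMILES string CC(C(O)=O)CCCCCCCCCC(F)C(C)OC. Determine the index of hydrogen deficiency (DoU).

Degree of unsaturation = (number of rings) + (number of π bonds).
Ring closures in the SMILES: 0.
π bonds: 1 double bond (each 1 DoU) → 1 DoU from unsaturation.
Total DoU = 0 + 1 = 1.

1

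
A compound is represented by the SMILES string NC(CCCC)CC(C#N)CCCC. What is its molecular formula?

C12H24N2

Walk through each heavy atom and fill implicit hydrogens from standard valence (C 4, N 3, O 2, S 2, halogen 1):
  atom 1: N, bond orders sum to 1 (valence 3) → 2 H
  atom 2: C, bond orders sum to 3 (valence 4) → 1 H
  atom 3: C, bond orders sum to 2 (valence 4) → 2 H
  atom 4: C, bond orders sum to 2 (valence 4) → 2 H
  atom 5: C, bond orders sum to 2 (valence 4) → 2 H
  atom 6: C, bond orders sum to 1 (valence 4) → 3 H
  atom 7: C, bond orders sum to 2 (valence 4) → 2 H
  atom 8: C, bond orders sum to 3 (valence 4) → 1 H
  atom 9: C, bond orders sum to 4 (valence 4) → 0 H
  atom 10: N, bond orders sum to 3 (valence 3) → 0 H
  atom 11: C, bond orders sum to 2 (valence 4) → 2 H
  atom 12: C, bond orders sum to 2 (valence 4) → 2 H
  atom 13: C, bond orders sum to 2 (valence 4) → 2 H
  atom 14: C, bond orders sum to 1 (valence 4) → 3 H
Totals → C:12, H:24, N:2.
In Hill order: C12H24N2.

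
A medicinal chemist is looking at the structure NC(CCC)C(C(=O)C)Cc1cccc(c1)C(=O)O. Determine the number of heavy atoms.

Every atom symbol written in the SMILES (organic subset) is one heavy atom; implicit H are not written.
Heavy atoms by element → C:15, N:1, O:3.
Total: 19.

19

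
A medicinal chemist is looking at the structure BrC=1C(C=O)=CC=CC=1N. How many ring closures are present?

1

In SMILES, each pair of matching ring-closure digits denotes one ring-closing bond; the number of such bonds equals the number of independent rings.
Ring-closure bonds here: 1.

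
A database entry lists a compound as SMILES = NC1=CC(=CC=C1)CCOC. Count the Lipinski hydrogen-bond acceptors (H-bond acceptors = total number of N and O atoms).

N atoms: 1; O atoms: 1.
Lipinski HBA = 1 + 1 = 2.

2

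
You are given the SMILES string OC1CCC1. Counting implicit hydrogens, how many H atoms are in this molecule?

8

Walk through each heavy atom and fill implicit hydrogens from standard valence (C 4, N 3, O 2, S 2, halogen 1):
  atom 1: O, bond orders sum to 1 (valence 2) → 1 H
  atom 2: C, bond orders sum to 3 (valence 4) → 1 H
  atom 3: C, bond orders sum to 2 (valence 4) → 2 H
  atom 4: C, bond orders sum to 2 (valence 4) → 2 H
  atom 5: C, bond orders sum to 2 (valence 4) → 2 H
Total hydrogens: 8.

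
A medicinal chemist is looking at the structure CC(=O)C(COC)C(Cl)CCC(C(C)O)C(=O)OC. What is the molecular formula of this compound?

Walk through each heavy atom and fill implicit hydrogens from standard valence (C 4, N 3, O 2, S 2, halogen 1):
  atom 1: C, bond orders sum to 1 (valence 4) → 3 H
  atom 2: C, bond orders sum to 4 (valence 4) → 0 H
  atom 3: O, bond orders sum to 2 (valence 2) → 0 H
  atom 4: C, bond orders sum to 3 (valence 4) → 1 H
  atom 5: C, bond orders sum to 2 (valence 4) → 2 H
  atom 6: O, bond orders sum to 2 (valence 2) → 0 H
  atom 7: C, bond orders sum to 1 (valence 4) → 3 H
  atom 8: C, bond orders sum to 3 (valence 4) → 1 H
  atom 9: Cl (halogen, monovalent) → 0 H
  atom 10: C, bond orders sum to 2 (valence 4) → 2 H
  atom 11: C, bond orders sum to 2 (valence 4) → 2 H
  atom 12: C, bond orders sum to 3 (valence 4) → 1 H
  atom 13: C, bond orders sum to 3 (valence 4) → 1 H
  atom 14: C, bond orders sum to 1 (valence 4) → 3 H
  atom 15: O, bond orders sum to 1 (valence 2) → 1 H
  atom 16: C, bond orders sum to 4 (valence 4) → 0 H
  atom 17: O, bond orders sum to 2 (valence 2) → 0 H
  atom 18: O, bond orders sum to 2 (valence 2) → 0 H
  atom 19: C, bond orders sum to 1 (valence 4) → 3 H
Totals → C:13, H:23, Cl:1, O:5.
In Hill order: C13H23ClO5.

C13H23ClO5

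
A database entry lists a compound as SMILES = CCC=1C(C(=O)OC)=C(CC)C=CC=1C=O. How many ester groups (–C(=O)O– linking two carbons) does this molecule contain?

1

The ester motif appears at heavy-atom position 5 in the SMILES.
Other groups present: 1 aldehyde.
Ester count: 1.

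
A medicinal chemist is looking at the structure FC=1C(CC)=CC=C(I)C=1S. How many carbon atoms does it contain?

Count every carbon token in the SMILES (each C, including those in ring-closure positions and inside branches).
Carbon count: 8.

8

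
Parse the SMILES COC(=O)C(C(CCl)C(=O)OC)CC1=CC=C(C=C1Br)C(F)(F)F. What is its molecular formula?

Walk through each heavy atom and fill implicit hydrogens from standard valence (C 4, N 3, O 2, S 2, halogen 1):
  atom 1: C, bond orders sum to 1 (valence 4) → 3 H
  atom 2: O, bond orders sum to 2 (valence 2) → 0 H
  atom 3: C, bond orders sum to 4 (valence 4) → 0 H
  atom 4: O, bond orders sum to 2 (valence 2) → 0 H
  atom 5: C, bond orders sum to 3 (valence 4) → 1 H
  atom 6: C, bond orders sum to 3 (valence 4) → 1 H
  atom 7: C, bond orders sum to 2 (valence 4) → 2 H
  atom 8: Cl (halogen, monovalent) → 0 H
  atom 9: C, bond orders sum to 4 (valence 4) → 0 H
  atom 10: O, bond orders sum to 2 (valence 2) → 0 H
  atom 11: O, bond orders sum to 2 (valence 2) → 0 H
  atom 12: C, bond orders sum to 1 (valence 4) → 3 H
  atom 13: C, bond orders sum to 2 (valence 4) → 2 H
  atom 14: C, bond orders sum to 4 (valence 4) → 0 H
  atom 15: C, bond orders sum to 3 (valence 4) → 1 H
  atom 16: C, bond orders sum to 3 (valence 4) → 1 H
  atom 17: C, bond orders sum to 4 (valence 4) → 0 H
  atom 18: C, bond orders sum to 3 (valence 4) → 1 H
  atom 19: C, bond orders sum to 4 (valence 4) → 0 H
  atom 20: Br (halogen, monovalent) → 0 H
  atom 21: C, bond orders sum to 4 (valence 4) → 0 H
  atom 22: F (halogen, monovalent) → 0 H
  atom 23: F (halogen, monovalent) → 0 H
  atom 24: F (halogen, monovalent) → 0 H
Totals → C:15, H:15, Br:1, Cl:1, F:3, O:4.
In Hill order: C15H15BrClF3O4.

C15H15BrClF3O4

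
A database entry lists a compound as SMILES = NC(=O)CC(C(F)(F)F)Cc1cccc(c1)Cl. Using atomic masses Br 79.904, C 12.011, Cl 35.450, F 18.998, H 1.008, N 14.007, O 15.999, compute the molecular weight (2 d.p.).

265.66 g/mol

First, the molecular formula is C11H11ClF3NO (counting implicit H from valence).
  C: 11 × 12.011 = 132.121
  Cl: 1 × 35.450 = 35.450
  F: 3 × 18.998 = 56.994
  H: 11 × 1.008 = 11.088
  N: 1 × 14.007 = 14.007
  O: 1 × 15.999 = 15.999
Sum: 11×12.011 + 1×35.450 + 3×18.998 + 11×1.008 + 1×14.007 + 1×15.999 = 265.659 → 265.66 g/mol.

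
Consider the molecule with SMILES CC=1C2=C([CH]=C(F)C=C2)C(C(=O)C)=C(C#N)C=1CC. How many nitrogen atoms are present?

Scan the SMILES for N atoms (remember two-letter symbols like Cl and Br are single atoms).
Nitrogen count: 1.

1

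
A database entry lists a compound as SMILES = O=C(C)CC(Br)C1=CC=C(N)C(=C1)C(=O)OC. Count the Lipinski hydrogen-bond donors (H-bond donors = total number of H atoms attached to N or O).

2

Donors: find every N or O and count the H atoms it carries.
  atom 1 (O): bond orders sum to 2 → 0 H
  atom 11 (N): bond orders sum to 1 → 2 H
  atom 15 (O): bond orders sum to 2 → 0 H
  atom 16 (O): bond orders sum to 2 → 0 H
Lipinski HBD = 2.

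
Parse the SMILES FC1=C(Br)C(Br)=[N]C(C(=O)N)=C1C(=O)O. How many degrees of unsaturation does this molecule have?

Molecular formula: C7H3Br2FN2O3.
DoU = (2C + 2 + N − H − X) / 2, where X is the halogen count and O/S are ignored.
    = (2·7 + 2 + 2 − 3 − 3) / 2 = 12 / 2 = 6.

6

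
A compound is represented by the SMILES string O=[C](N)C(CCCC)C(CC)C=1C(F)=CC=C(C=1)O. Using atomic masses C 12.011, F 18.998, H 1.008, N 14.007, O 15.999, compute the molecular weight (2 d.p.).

First, the molecular formula is C15H22FNO2 (counting implicit H from valence).
  C: 15 × 12.011 = 180.165
  F: 1 × 18.998 = 18.998
  H: 22 × 1.008 = 22.176
  N: 1 × 14.007 = 14.007
  O: 2 × 15.999 = 31.998
Sum: 15×12.011 + 1×18.998 + 22×1.008 + 1×14.007 + 2×15.999 = 267.344 → 267.34 g/mol.

267.34 g/mol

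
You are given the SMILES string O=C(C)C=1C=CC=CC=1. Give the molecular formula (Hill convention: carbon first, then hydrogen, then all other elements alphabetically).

Walk through each heavy atom and fill implicit hydrogens from standard valence (C 4, N 3, O 2, S 2, halogen 1):
  atom 1: O, bond orders sum to 2 (valence 2) → 0 H
  atom 2: C, bond orders sum to 4 (valence 4) → 0 H
  atom 3: C, bond orders sum to 1 (valence 4) → 3 H
  atom 4: C, bond orders sum to 4 (valence 4) → 0 H
  atom 5: C, bond orders sum to 3 (valence 4) → 1 H
  atom 6: C, bond orders sum to 3 (valence 4) → 1 H
  atom 7: C, bond orders sum to 3 (valence 4) → 1 H
  atom 8: C, bond orders sum to 3 (valence 4) → 1 H
  atom 9: C, bond orders sum to 3 (valence 4) → 1 H
Totals → C:8, H:8, O:1.

C8H8O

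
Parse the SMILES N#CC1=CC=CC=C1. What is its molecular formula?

Walk through each heavy atom and fill implicit hydrogens from standard valence (C 4, N 3, O 2, S 2, halogen 1):
  atom 1: N, bond orders sum to 3 (valence 3) → 0 H
  atom 2: C, bond orders sum to 4 (valence 4) → 0 H
  atom 3: C, bond orders sum to 4 (valence 4) → 0 H
  atom 4: C, bond orders sum to 3 (valence 4) → 1 H
  atom 5: C, bond orders sum to 3 (valence 4) → 1 H
  atom 6: C, bond orders sum to 3 (valence 4) → 1 H
  atom 7: C, bond orders sum to 3 (valence 4) → 1 H
  atom 8: C, bond orders sum to 3 (valence 4) → 1 H
Totals → C:7, H:5, N:1.
In Hill order: C7H5N.

C7H5N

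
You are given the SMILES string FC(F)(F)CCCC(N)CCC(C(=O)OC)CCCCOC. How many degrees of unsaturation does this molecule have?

Molecular formula: C15H28F3NO3.
DoU = (2C + 2 + N − H − X) / 2, where X is the halogen count and O/S are ignored.
    = (2·15 + 2 + 1 − 28 − 3) / 2 = 2 / 2 = 1.

1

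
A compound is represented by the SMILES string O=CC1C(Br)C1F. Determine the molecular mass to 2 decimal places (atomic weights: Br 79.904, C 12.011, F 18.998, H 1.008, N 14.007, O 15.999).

166.98 g/mol

First, the molecular formula is C4H4BrFO (counting implicit H from valence).
  Br: 1 × 79.904 = 79.904
  C: 4 × 12.011 = 48.044
  F: 1 × 18.998 = 18.998
  H: 4 × 1.008 = 4.032
  O: 1 × 15.999 = 15.999
Sum: 1×79.904 + 4×12.011 + 1×18.998 + 4×1.008 + 1×15.999 = 166.977 → 166.98 g/mol.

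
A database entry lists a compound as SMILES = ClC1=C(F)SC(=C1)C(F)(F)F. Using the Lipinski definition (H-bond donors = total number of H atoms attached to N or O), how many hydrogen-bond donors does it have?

Donors: find every N or O and count the H atoms it carries.
  (no N or O atoms present)
Lipinski HBD = 0.

0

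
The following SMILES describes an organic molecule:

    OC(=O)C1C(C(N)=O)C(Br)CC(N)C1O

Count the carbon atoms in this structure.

8

Count every carbon token in the SMILES (each C, including those in ring-closure positions and inside branches).
Carbon count: 8.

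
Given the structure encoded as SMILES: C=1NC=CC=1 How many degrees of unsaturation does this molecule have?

3

Molecular formula: C4H5N.
DoU = (2C + 2 + N − H − X) / 2, where X is the halogen count and O/S are ignored.
    = (2·4 + 2 + 1 − 5 − 0) / 2 = 6 / 2 = 3.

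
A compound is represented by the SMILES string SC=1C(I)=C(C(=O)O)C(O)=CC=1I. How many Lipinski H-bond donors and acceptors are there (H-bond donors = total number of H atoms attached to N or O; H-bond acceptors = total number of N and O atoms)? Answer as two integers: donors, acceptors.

2, 3

Donors: find every N or O and count the H atoms it carries.
  atom 7 (O): bond orders sum to 2 → 0 H
  atom 8 (O): bond orders sum to 1 → 1 H
  atom 10 (O): bond orders sum to 1 → 1 H
Lipinski HBD = 2.
Acceptors: N atoms = 0, O atoms = 3 → HBA = 3.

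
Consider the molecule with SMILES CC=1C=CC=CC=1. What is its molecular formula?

Walk through each heavy atom and fill implicit hydrogens from standard valence (C 4, N 3, O 2, S 2, halogen 1):
  atom 1: C, bond orders sum to 1 (valence 4) → 3 H
  atom 2: C, bond orders sum to 4 (valence 4) → 0 H
  atom 3: C, bond orders sum to 3 (valence 4) → 1 H
  atom 4: C, bond orders sum to 3 (valence 4) → 1 H
  atom 5: C, bond orders sum to 3 (valence 4) → 1 H
  atom 6: C, bond orders sum to 3 (valence 4) → 1 H
  atom 7: C, bond orders sum to 3 (valence 4) → 1 H
Totals → C:7, H:8.
In Hill order: C7H8.

C7H8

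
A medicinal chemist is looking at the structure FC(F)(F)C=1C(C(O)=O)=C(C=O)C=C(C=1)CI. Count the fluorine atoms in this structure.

Scan the SMILES for F atoms (remember two-letter symbols like Cl and Br are single atoms).
Fluorine count: 3.

3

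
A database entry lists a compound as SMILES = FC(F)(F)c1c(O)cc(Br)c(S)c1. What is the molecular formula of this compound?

C7H4BrF3OS

Walk through each heavy atom and fill implicit hydrogens from standard valence (C 4, N 3, O 2, S 2, halogen 1); for lowercase aromatic atoms, an aromatic c carries 1 H when it has two neighbours and 0 H with three, and aromatic n carries 0 H:
  atom 1: F (halogen, monovalent) → 0 H
  atom 2: C, bond orders sum to 4 (valence 4) → 0 H
  atom 3: F (halogen, monovalent) → 0 H
  atom 4: F (halogen, monovalent) → 0 H
  atom 5: aromatic c, 3 neighbours → 0 H
  atom 6: aromatic c, 3 neighbours → 0 H
  atom 7: O, bond orders sum to 1 (valence 2) → 1 H
  atom 8: aromatic c, 2 neighbours → 1 H
  atom 9: aromatic c, 3 neighbours → 0 H
  atom 10: Br (halogen, monovalent) → 0 H
  atom 11: aromatic c, 3 neighbours → 0 H
  atom 12: S, bond orders sum to 1 (valence 2) → 1 H
  atom 13: aromatic c, 2 neighbours → 1 H
Totals → C:7, H:4, Br:1, F:3, O:1, S:1.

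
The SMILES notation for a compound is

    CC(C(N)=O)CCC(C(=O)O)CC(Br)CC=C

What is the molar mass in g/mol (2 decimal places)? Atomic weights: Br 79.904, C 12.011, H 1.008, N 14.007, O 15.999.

First, the molecular formula is C12H20BrNO3 (counting implicit H from valence).
  Br: 1 × 79.904 = 79.904
  C: 12 × 12.011 = 144.132
  H: 20 × 1.008 = 20.160
  N: 1 × 14.007 = 14.007
  O: 3 × 15.999 = 47.997
Sum: 1×79.904 + 12×12.011 + 20×1.008 + 1×14.007 + 3×15.999 = 306.200 → 306.20 g/mol.

306.20 g/mol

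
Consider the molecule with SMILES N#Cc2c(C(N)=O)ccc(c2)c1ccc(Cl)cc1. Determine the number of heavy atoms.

18

Every atom symbol written in the SMILES (organic subset) is one heavy atom; implicit H are not written.
Heavy atoms by element → C:14, Cl:1, N:2, O:1.
Total: 18.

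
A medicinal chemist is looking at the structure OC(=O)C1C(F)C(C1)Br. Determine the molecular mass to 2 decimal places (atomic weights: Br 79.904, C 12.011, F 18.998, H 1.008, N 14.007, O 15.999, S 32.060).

197.00 g/mol

First, the molecular formula is C5H6BrFO2 (counting implicit H from valence).
  Br: 1 × 79.904 = 79.904
  C: 5 × 12.011 = 60.055
  F: 1 × 18.998 = 18.998
  H: 6 × 1.008 = 6.048
  O: 2 × 15.999 = 31.998
Sum: 1×79.904 + 5×12.011 + 1×18.998 + 6×1.008 + 2×15.999 = 197.003 → 197.00 g/mol.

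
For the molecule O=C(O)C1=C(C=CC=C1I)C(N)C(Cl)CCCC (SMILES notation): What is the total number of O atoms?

2

Scan the SMILES for O atoms (remember two-letter symbols like Cl and Br are single atoms).
Oxygen count: 2.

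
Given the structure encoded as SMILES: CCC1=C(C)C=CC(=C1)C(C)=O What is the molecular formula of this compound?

C11H14O

Walk through each heavy atom and fill implicit hydrogens from standard valence (C 4, N 3, O 2, S 2, halogen 1):
  atom 1: C, bond orders sum to 1 (valence 4) → 3 H
  atom 2: C, bond orders sum to 2 (valence 4) → 2 H
  atom 3: C, bond orders sum to 4 (valence 4) → 0 H
  atom 4: C, bond orders sum to 4 (valence 4) → 0 H
  atom 5: C, bond orders sum to 1 (valence 4) → 3 H
  atom 6: C, bond orders sum to 3 (valence 4) → 1 H
  atom 7: C, bond orders sum to 3 (valence 4) → 1 H
  atom 8: C, bond orders sum to 4 (valence 4) → 0 H
  atom 9: C, bond orders sum to 3 (valence 4) → 1 H
  atom 10: C, bond orders sum to 4 (valence 4) → 0 H
  atom 11: C, bond orders sum to 1 (valence 4) → 3 H
  atom 12: O, bond orders sum to 2 (valence 2) → 0 H
Totals → C:11, H:14, O:1.
In Hill order: C11H14O.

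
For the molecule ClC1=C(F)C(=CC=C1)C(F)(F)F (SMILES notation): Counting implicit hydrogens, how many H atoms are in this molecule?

Walk through each heavy atom and fill implicit hydrogens from standard valence (C 4, N 3, O 2, S 2, halogen 1):
  atom 1: Cl (halogen, monovalent) → 0 H
  atom 2: C, bond orders sum to 4 (valence 4) → 0 H
  atom 3: C, bond orders sum to 4 (valence 4) → 0 H
  atom 4: F (halogen, monovalent) → 0 H
  atom 5: C, bond orders sum to 4 (valence 4) → 0 H
  atom 6: C, bond orders sum to 3 (valence 4) → 1 H
  atom 7: C, bond orders sum to 3 (valence 4) → 1 H
  atom 8: C, bond orders sum to 3 (valence 4) → 1 H
  atom 9: C, bond orders sum to 4 (valence 4) → 0 H
  atom 10: F (halogen, monovalent) → 0 H
  atom 11: F (halogen, monovalent) → 0 H
  atom 12: F (halogen, monovalent) → 0 H
Total hydrogens: 3.

3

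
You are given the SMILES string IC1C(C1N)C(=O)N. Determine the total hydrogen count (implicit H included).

7

Walk through each heavy atom and fill implicit hydrogens from standard valence (C 4, N 3, O 2, S 2, halogen 1):
  atom 1: I (halogen, monovalent) → 0 H
  atom 2: C, bond orders sum to 3 (valence 4) → 1 H
  atom 3: C, bond orders sum to 3 (valence 4) → 1 H
  atom 4: C, bond orders sum to 3 (valence 4) → 1 H
  atom 5: N, bond orders sum to 1 (valence 3) → 2 H
  atom 6: C, bond orders sum to 4 (valence 4) → 0 H
  atom 7: O, bond orders sum to 2 (valence 2) → 0 H
  atom 8: N, bond orders sum to 1 (valence 3) → 2 H
Total hydrogens: 7.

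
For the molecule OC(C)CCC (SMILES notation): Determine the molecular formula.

C5H12O

Walk through each heavy atom and fill implicit hydrogens from standard valence (C 4, N 3, O 2, S 2, halogen 1):
  atom 1: O, bond orders sum to 1 (valence 2) → 1 H
  atom 2: C, bond orders sum to 3 (valence 4) → 1 H
  atom 3: C, bond orders sum to 1 (valence 4) → 3 H
  atom 4: C, bond orders sum to 2 (valence 4) → 2 H
  atom 5: C, bond orders sum to 2 (valence 4) → 2 H
  atom 6: C, bond orders sum to 1 (valence 4) → 3 H
Totals → C:5, H:12, O:1.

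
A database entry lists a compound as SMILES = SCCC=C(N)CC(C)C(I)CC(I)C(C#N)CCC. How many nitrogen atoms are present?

2

Scan the SMILES for N atoms (remember two-letter symbols like Cl and Br are single atoms).
Nitrogen count: 2.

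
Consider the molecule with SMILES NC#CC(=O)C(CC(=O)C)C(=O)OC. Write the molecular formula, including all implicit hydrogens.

Walk through each heavy atom and fill implicit hydrogens from standard valence (C 4, N 3, O 2, S 2, halogen 1):
  atom 1: N, bond orders sum to 1 (valence 3) → 2 H
  atom 2: C, bond orders sum to 4 (valence 4) → 0 H
  atom 3: C, bond orders sum to 4 (valence 4) → 0 H
  atom 4: C, bond orders sum to 4 (valence 4) → 0 H
  atom 5: O, bond orders sum to 2 (valence 2) → 0 H
  atom 6: C, bond orders sum to 3 (valence 4) → 1 H
  atom 7: C, bond orders sum to 2 (valence 4) → 2 H
  atom 8: C, bond orders sum to 4 (valence 4) → 0 H
  atom 9: O, bond orders sum to 2 (valence 2) → 0 H
  atom 10: C, bond orders sum to 1 (valence 4) → 3 H
  atom 11: C, bond orders sum to 4 (valence 4) → 0 H
  atom 12: O, bond orders sum to 2 (valence 2) → 0 H
  atom 13: O, bond orders sum to 2 (valence 2) → 0 H
  atom 14: C, bond orders sum to 1 (valence 4) → 3 H
Totals → C:9, H:11, N:1, O:4.

C9H11NO4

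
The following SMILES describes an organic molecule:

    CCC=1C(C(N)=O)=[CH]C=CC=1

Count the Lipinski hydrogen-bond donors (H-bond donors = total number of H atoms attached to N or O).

Donors: find every N or O and count the H atoms it carries.
  atom 6 (N): bond orders sum to 1 → 2 H
  atom 7 (O): bond orders sum to 2 → 0 H
Lipinski HBD = 2.

2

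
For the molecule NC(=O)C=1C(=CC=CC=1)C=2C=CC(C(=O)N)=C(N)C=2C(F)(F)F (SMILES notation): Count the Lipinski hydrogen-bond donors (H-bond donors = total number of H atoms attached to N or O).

6

Donors: find every N or O and count the H atoms it carries.
  atom 1 (N): bond orders sum to 1 → 2 H
  atom 3 (O): bond orders sum to 2 → 0 H
  atom 15 (O): bond orders sum to 2 → 0 H
  atom 16 (N): bond orders sum to 1 → 2 H
  atom 18 (N): bond orders sum to 1 → 2 H
Lipinski HBD = 6.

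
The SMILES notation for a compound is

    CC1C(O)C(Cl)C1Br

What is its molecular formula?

Walk through each heavy atom and fill implicit hydrogens from standard valence (C 4, N 3, O 2, S 2, halogen 1):
  atom 1: C, bond orders sum to 1 (valence 4) → 3 H
  atom 2: C, bond orders sum to 3 (valence 4) → 1 H
  atom 3: C, bond orders sum to 3 (valence 4) → 1 H
  atom 4: O, bond orders sum to 1 (valence 2) → 1 H
  atom 5: C, bond orders sum to 3 (valence 4) → 1 H
  atom 6: Cl (halogen, monovalent) → 0 H
  atom 7: C, bond orders sum to 3 (valence 4) → 1 H
  atom 8: Br (halogen, monovalent) → 0 H
Totals → C:5, H:8, Br:1, Cl:1, O:1.
In Hill order: C5H8BrClO.

C5H8BrClO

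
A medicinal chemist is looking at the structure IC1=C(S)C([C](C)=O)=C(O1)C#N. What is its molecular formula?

Walk through each heavy atom and fill implicit hydrogens from standard valence (C 4, N 3, O 2, S 2, halogen 1):
  atom 1: I (halogen, monovalent) → 0 H
  atom 2: C, bond orders sum to 4 (valence 4) → 0 H
  atom 3: C, bond orders sum to 4 (valence 4) → 0 H
  atom 4: S, bond orders sum to 1 (valence 2) → 1 H
  atom 5: C, bond orders sum to 4 (valence 4) → 0 H
  atom 6: C with explicit H count 0
  atom 7: C, bond orders sum to 1 (valence 4) → 3 H
  atom 8: O, bond orders sum to 2 (valence 2) → 0 H
  atom 9: C, bond orders sum to 4 (valence 4) → 0 H
  atom 10: O, bond orders sum to 2 (valence 2) → 0 H
  atom 11: C, bond orders sum to 4 (valence 4) → 0 H
  atom 12: N, bond orders sum to 3 (valence 3) → 0 H
Totals → C:7, H:4, I:1, N:1, O:2, S:1.
In Hill order: C7H4INO2S.

C7H4INO2S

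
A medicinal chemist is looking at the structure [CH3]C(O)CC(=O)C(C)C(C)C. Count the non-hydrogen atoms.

11

Every atom symbol written in the SMILES (organic subset) is one heavy atom; implicit H are not written.
Heavy atoms by element → C:9, O:2.
Total: 11.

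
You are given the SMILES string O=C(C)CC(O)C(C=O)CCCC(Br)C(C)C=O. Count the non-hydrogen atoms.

Every atom symbol written in the SMILES (organic subset) is one heavy atom; implicit H are not written.
Heavy atoms by element → Br:1, C:13, O:4.
Total: 18.

18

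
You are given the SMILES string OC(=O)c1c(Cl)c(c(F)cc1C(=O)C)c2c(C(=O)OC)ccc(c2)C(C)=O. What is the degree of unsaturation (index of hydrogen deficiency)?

Molecular formula: C19H14ClFO6.
DoU = (2C + 2 + N − H − X) / 2, where X is the halogen count and O/S are ignored.
    = (2·19 + 2 + 0 − 14 − 2) / 2 = 24 / 2 = 12.

12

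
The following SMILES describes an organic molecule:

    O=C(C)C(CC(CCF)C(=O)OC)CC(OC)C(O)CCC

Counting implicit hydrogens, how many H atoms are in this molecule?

Walk through each heavy atom and fill implicit hydrogens from standard valence (C 4, N 3, O 2, S 2, halogen 1):
  atom 1: O, bond orders sum to 2 (valence 2) → 0 H
  atom 2: C, bond orders sum to 4 (valence 4) → 0 H
  atom 3: C, bond orders sum to 1 (valence 4) → 3 H
  atom 4: C, bond orders sum to 3 (valence 4) → 1 H
  atom 5: C, bond orders sum to 2 (valence 4) → 2 H
  atom 6: C, bond orders sum to 3 (valence 4) → 1 H
  atom 7: C, bond orders sum to 2 (valence 4) → 2 H
  atom 8: C, bond orders sum to 2 (valence 4) → 2 H
  atom 9: F (halogen, monovalent) → 0 H
  atom 10: C, bond orders sum to 4 (valence 4) → 0 H
  atom 11: O, bond orders sum to 2 (valence 2) → 0 H
  atom 12: O, bond orders sum to 2 (valence 2) → 0 H
  atom 13: C, bond orders sum to 1 (valence 4) → 3 H
  atom 14: C, bond orders sum to 2 (valence 4) → 2 H
  atom 15: C, bond orders sum to 3 (valence 4) → 1 H
  atom 16: O, bond orders sum to 2 (valence 2) → 0 H
  atom 17: C, bond orders sum to 1 (valence 4) → 3 H
  atom 18: C, bond orders sum to 3 (valence 4) → 1 H
  atom 19: O, bond orders sum to 1 (valence 2) → 1 H
  atom 20: C, bond orders sum to 2 (valence 4) → 2 H
  atom 21: C, bond orders sum to 2 (valence 4) → 2 H
  atom 22: C, bond orders sum to 1 (valence 4) → 3 H
Total hydrogens: 29.

29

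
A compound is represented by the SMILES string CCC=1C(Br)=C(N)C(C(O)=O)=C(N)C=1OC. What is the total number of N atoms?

2

Scan the SMILES for N atoms (remember two-letter symbols like Cl and Br are single atoms).
Nitrogen count: 2.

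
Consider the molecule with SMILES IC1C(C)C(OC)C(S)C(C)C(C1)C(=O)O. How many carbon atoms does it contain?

11

Count every carbon token in the SMILES (each C, including those in ring-closure positions and inside branches).
Carbon count: 11.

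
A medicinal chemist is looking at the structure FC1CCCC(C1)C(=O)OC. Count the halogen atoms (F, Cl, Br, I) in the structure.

Halogen atoms appear at heavy-atom position 1 (1×F).
Other groups present: 1 ester.
Halogen count: 1.

1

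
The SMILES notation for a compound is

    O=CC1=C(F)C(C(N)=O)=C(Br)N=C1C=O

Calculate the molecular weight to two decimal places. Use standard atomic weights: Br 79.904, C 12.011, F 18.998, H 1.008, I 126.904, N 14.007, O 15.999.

275.03 g/mol

First, the molecular formula is C8H4BrFN2O3 (counting implicit H from valence).
  Br: 1 × 79.904 = 79.904
  C: 8 × 12.011 = 96.088
  F: 1 × 18.998 = 18.998
  H: 4 × 1.008 = 4.032
  N: 2 × 14.007 = 28.014
  O: 3 × 15.999 = 47.997
Sum: 1×79.904 + 8×12.011 + 1×18.998 + 4×1.008 + 2×14.007 + 3×15.999 = 275.033 → 275.03 g/mol.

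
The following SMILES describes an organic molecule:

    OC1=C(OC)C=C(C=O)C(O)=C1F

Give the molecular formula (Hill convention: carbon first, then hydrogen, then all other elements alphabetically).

C8H7FO4

Walk through each heavy atom and fill implicit hydrogens from standard valence (C 4, N 3, O 2, S 2, halogen 1):
  atom 1: O, bond orders sum to 1 (valence 2) → 1 H
  atom 2: C, bond orders sum to 4 (valence 4) → 0 H
  atom 3: C, bond orders sum to 4 (valence 4) → 0 H
  atom 4: O, bond orders sum to 2 (valence 2) → 0 H
  atom 5: C, bond orders sum to 1 (valence 4) → 3 H
  atom 6: C, bond orders sum to 3 (valence 4) → 1 H
  atom 7: C, bond orders sum to 4 (valence 4) → 0 H
  atom 8: C, bond orders sum to 3 (valence 4) → 1 H
  atom 9: O, bond orders sum to 2 (valence 2) → 0 H
  atom 10: C, bond orders sum to 4 (valence 4) → 0 H
  atom 11: O, bond orders sum to 1 (valence 2) → 1 H
  atom 12: C, bond orders sum to 4 (valence 4) → 0 H
  atom 13: F (halogen, monovalent) → 0 H
Totals → C:8, H:7, F:1, O:4.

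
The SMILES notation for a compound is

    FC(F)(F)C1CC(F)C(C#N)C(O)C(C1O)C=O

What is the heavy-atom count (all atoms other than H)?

18

Every atom symbol written in the SMILES (organic subset) is one heavy atom; implicit H are not written.
Heavy atoms by element → C:10, F:4, N:1, O:3.
Total: 18.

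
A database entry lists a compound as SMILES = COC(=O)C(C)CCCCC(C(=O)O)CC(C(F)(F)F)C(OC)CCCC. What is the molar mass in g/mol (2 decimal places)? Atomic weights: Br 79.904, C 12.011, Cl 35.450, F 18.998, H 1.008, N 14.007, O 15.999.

398.46 g/mol

First, the molecular formula is C19H33F3O5 (counting implicit H from valence).
  C: 19 × 12.011 = 228.209
  F: 3 × 18.998 = 56.994
  H: 33 × 1.008 = 33.264
  O: 5 × 15.999 = 79.995
Sum: 19×12.011 + 3×18.998 + 33×1.008 + 5×15.999 = 398.462 → 398.46 g/mol.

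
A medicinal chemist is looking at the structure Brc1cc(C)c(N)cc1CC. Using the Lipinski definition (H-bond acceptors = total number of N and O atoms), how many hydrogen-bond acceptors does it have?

N atoms: 1; O atoms: 0.
Lipinski HBA = 1 + 0 = 1.

1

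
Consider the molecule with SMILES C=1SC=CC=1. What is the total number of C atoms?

4

Count every carbon token in the SMILES (each C, including those in ring-closure positions and inside branches).
Carbon count: 4.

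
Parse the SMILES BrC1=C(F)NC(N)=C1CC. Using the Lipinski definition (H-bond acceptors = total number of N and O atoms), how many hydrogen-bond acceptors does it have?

N atoms: 2; O atoms: 0.
Lipinski HBA = 2 + 0 = 2.

2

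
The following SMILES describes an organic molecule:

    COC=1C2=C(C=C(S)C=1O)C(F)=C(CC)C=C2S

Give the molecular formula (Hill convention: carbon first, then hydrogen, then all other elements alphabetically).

Walk through each heavy atom and fill implicit hydrogens from standard valence (C 4, N 3, O 2, S 2, halogen 1):
  atom 1: C, bond orders sum to 1 (valence 4) → 3 H
  atom 2: O, bond orders sum to 2 (valence 2) → 0 H
  atom 3: C, bond orders sum to 4 (valence 4) → 0 H
  atom 4: C, bond orders sum to 4 (valence 4) → 0 H
  atom 5: C, bond orders sum to 4 (valence 4) → 0 H
  atom 6: C, bond orders sum to 3 (valence 4) → 1 H
  atom 7: C, bond orders sum to 4 (valence 4) → 0 H
  atom 8: S, bond orders sum to 1 (valence 2) → 1 H
  atom 9: C, bond orders sum to 4 (valence 4) → 0 H
  atom 10: O, bond orders sum to 1 (valence 2) → 1 H
  atom 11: C, bond orders sum to 4 (valence 4) → 0 H
  atom 12: F (halogen, monovalent) → 0 H
  atom 13: C, bond orders sum to 4 (valence 4) → 0 H
  atom 14: C, bond orders sum to 2 (valence 4) → 2 H
  atom 15: C, bond orders sum to 1 (valence 4) → 3 H
  atom 16: C, bond orders sum to 3 (valence 4) → 1 H
  atom 17: C, bond orders sum to 4 (valence 4) → 0 H
  atom 18: S, bond orders sum to 1 (valence 2) → 1 H
Totals → C:13, H:13, F:1, O:2, S:2.

C13H13FO2S2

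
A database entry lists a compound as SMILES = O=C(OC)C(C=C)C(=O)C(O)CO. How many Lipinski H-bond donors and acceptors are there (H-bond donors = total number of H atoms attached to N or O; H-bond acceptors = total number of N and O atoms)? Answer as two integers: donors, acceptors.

Donors: find every N or O and count the H atoms it carries.
  atom 1 (O): bond orders sum to 2 → 0 H
  atom 3 (O): bond orders sum to 2 → 0 H
  atom 9 (O): bond orders sum to 2 → 0 H
  atom 11 (O): bond orders sum to 1 → 1 H
  atom 13 (O): bond orders sum to 1 → 1 H
Lipinski HBD = 2.
Acceptors: N atoms = 0, O atoms = 5 → HBA = 5.

2, 5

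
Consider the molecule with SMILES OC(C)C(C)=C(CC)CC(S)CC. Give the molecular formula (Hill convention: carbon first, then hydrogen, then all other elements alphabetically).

C11H22OS

Walk through each heavy atom and fill implicit hydrogens from standard valence (C 4, N 3, O 2, S 2, halogen 1):
  atom 1: O, bond orders sum to 1 (valence 2) → 1 H
  atom 2: C, bond orders sum to 3 (valence 4) → 1 H
  atom 3: C, bond orders sum to 1 (valence 4) → 3 H
  atom 4: C, bond orders sum to 4 (valence 4) → 0 H
  atom 5: C, bond orders sum to 1 (valence 4) → 3 H
  atom 6: C, bond orders sum to 4 (valence 4) → 0 H
  atom 7: C, bond orders sum to 2 (valence 4) → 2 H
  atom 8: C, bond orders sum to 1 (valence 4) → 3 H
  atom 9: C, bond orders sum to 2 (valence 4) → 2 H
  atom 10: C, bond orders sum to 3 (valence 4) → 1 H
  atom 11: S, bond orders sum to 1 (valence 2) → 1 H
  atom 12: C, bond orders sum to 2 (valence 4) → 2 H
  atom 13: C, bond orders sum to 1 (valence 4) → 3 H
Totals → C:11, H:22, O:1, S:1.
In Hill order: C11H22OS.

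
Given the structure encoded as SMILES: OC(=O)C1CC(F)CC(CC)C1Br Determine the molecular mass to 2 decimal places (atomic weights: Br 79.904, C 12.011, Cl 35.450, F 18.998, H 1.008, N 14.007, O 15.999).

253.11 g/mol

First, the molecular formula is C9H14BrFO2 (counting implicit H from valence).
  Br: 1 × 79.904 = 79.904
  C: 9 × 12.011 = 108.099
  F: 1 × 18.998 = 18.998
  H: 14 × 1.008 = 14.112
  O: 2 × 15.999 = 31.998
Sum: 1×79.904 + 9×12.011 + 1×18.998 + 14×1.008 + 2×15.999 = 253.111 → 253.11 g/mol.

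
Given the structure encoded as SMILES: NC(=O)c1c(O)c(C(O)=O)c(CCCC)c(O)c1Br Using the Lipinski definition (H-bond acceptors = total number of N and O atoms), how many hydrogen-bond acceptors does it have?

6

N atoms: 1; O atoms: 5.
Lipinski HBA = 1 + 5 = 6.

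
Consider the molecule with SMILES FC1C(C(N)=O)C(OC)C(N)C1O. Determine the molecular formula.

C7H13FN2O3

Walk through each heavy atom and fill implicit hydrogens from standard valence (C 4, N 3, O 2, S 2, halogen 1):
  atom 1: F (halogen, monovalent) → 0 H
  atom 2: C, bond orders sum to 3 (valence 4) → 1 H
  atom 3: C, bond orders sum to 3 (valence 4) → 1 H
  atom 4: C, bond orders sum to 4 (valence 4) → 0 H
  atom 5: N, bond orders sum to 1 (valence 3) → 2 H
  atom 6: O, bond orders sum to 2 (valence 2) → 0 H
  atom 7: C, bond orders sum to 3 (valence 4) → 1 H
  atom 8: O, bond orders sum to 2 (valence 2) → 0 H
  atom 9: C, bond orders sum to 1 (valence 4) → 3 H
  atom 10: C, bond orders sum to 3 (valence 4) → 1 H
  atom 11: N, bond orders sum to 1 (valence 3) → 2 H
  atom 12: C, bond orders sum to 3 (valence 4) → 1 H
  atom 13: O, bond orders sum to 1 (valence 2) → 1 H
Totals → C:7, H:13, F:1, N:2, O:3.
In Hill order: C7H13FN2O3.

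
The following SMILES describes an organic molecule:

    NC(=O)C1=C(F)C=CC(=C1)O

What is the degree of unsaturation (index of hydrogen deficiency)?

5

Degree of unsaturation = (number of rings) + (number of π bonds).
Ring closures in the SMILES: 1.
π bonds: 4 double bonds (each 1 DoU) → 4 DoU from unsaturation.
Total DoU = 1 + 4 = 5.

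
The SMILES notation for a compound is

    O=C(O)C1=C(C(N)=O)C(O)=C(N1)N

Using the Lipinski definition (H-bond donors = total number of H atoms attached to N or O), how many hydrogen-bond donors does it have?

Donors: find every N or O and count the H atoms it carries.
  atom 1 (O): bond orders sum to 2 → 0 H
  atom 3 (O): bond orders sum to 1 → 1 H
  atom 7 (N): bond orders sum to 1 → 2 H
  atom 8 (O): bond orders sum to 2 → 0 H
  atom 10 (O): bond orders sum to 1 → 1 H
  atom 12 (N): bond orders sum to 2 → 1 H
  atom 13 (N): bond orders sum to 1 → 2 H
Lipinski HBD = 7.

7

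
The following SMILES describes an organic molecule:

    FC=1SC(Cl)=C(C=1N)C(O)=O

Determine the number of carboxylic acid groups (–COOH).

The carboxylic acid motif appears at heavy-atom position 9 in the SMILES.
Other groups present: 1 primary amine.
Carboxylic acid count: 1.

1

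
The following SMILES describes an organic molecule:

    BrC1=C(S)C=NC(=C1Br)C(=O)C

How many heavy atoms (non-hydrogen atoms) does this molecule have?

Every atom symbol written in the SMILES (organic subset) is one heavy atom; implicit H are not written.
Heavy atoms by element → Br:2, C:7, N:1, O:1, S:1.
Total: 12.

12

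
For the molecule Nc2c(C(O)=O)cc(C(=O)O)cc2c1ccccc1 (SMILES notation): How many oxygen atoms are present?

4

Scan the SMILES for O atoms (remember two-letter symbols like Cl and Br are single atoms).
Oxygen count: 4.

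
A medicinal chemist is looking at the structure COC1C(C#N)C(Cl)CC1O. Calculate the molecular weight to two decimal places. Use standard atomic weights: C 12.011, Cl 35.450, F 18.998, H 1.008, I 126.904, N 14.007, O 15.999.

First, the molecular formula is C7H10ClNO2 (counting implicit H from valence).
  C: 7 × 12.011 = 84.077
  Cl: 1 × 35.450 = 35.450
  H: 10 × 1.008 = 10.080
  N: 1 × 14.007 = 14.007
  O: 2 × 15.999 = 31.998
Sum: 7×12.011 + 1×35.450 + 10×1.008 + 1×14.007 + 2×15.999 = 175.612 → 175.61 g/mol.

175.61 g/mol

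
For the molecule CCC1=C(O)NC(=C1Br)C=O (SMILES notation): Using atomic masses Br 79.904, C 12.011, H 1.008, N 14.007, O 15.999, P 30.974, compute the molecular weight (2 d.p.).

First, the molecular formula is C7H8BrNO2 (counting implicit H from valence).
  Br: 1 × 79.904 = 79.904
  C: 7 × 12.011 = 84.077
  H: 8 × 1.008 = 8.064
  N: 1 × 14.007 = 14.007
  O: 2 × 15.999 = 31.998
Sum: 1×79.904 + 7×12.011 + 8×1.008 + 1×14.007 + 2×15.999 = 218.050 → 218.05 g/mol.

218.05 g/mol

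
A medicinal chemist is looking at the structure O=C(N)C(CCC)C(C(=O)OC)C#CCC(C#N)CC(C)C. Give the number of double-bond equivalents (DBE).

Degree of unsaturation = (number of rings) + (number of π bonds).
Ring closures in the SMILES: 0.
π bonds: 2 double bonds (each 1 DoU), 2 triple bonds (each 2 DoU) → 6 DoU from unsaturation.
Total DoU = 0 + 6 = 6.

6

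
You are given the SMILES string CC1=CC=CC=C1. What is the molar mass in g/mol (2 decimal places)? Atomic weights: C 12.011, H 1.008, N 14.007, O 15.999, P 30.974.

92.14 g/mol

First, the molecular formula is C7H8 (counting implicit H from valence).
  C: 7 × 12.011 = 84.077
  H: 8 × 1.008 = 8.064
Sum: 7×12.011 + 8×1.008 = 92.141 → 92.14 g/mol.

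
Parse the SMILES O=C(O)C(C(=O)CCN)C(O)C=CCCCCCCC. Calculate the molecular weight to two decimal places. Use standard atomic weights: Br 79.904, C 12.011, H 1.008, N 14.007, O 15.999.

285.38 g/mol

First, the molecular formula is C15H27NO4 (counting implicit H from valence).
  C: 15 × 12.011 = 180.165
  H: 27 × 1.008 = 27.216
  N: 1 × 14.007 = 14.007
  O: 4 × 15.999 = 63.996
Sum: 15×12.011 + 27×1.008 + 1×14.007 + 4×15.999 = 285.384 → 285.38 g/mol.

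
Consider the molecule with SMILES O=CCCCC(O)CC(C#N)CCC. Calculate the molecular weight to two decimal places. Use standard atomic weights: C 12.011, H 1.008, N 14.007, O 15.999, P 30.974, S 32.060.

197.28 g/mol

First, the molecular formula is C11H19NO2 (counting implicit H from valence).
  C: 11 × 12.011 = 132.121
  H: 19 × 1.008 = 19.152
  N: 1 × 14.007 = 14.007
  O: 2 × 15.999 = 31.998
Sum: 11×12.011 + 19×1.008 + 1×14.007 + 2×15.999 = 197.278 → 197.28 g/mol.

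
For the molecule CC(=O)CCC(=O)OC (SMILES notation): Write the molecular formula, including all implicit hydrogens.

C6H10O3

Walk through each heavy atom and fill implicit hydrogens from standard valence (C 4, N 3, O 2, S 2, halogen 1):
  atom 1: C, bond orders sum to 1 (valence 4) → 3 H
  atom 2: C, bond orders sum to 4 (valence 4) → 0 H
  atom 3: O, bond orders sum to 2 (valence 2) → 0 H
  atom 4: C, bond orders sum to 2 (valence 4) → 2 H
  atom 5: C, bond orders sum to 2 (valence 4) → 2 H
  atom 6: C, bond orders sum to 4 (valence 4) → 0 H
  atom 7: O, bond orders sum to 2 (valence 2) → 0 H
  atom 8: O, bond orders sum to 2 (valence 2) → 0 H
  atom 9: C, bond orders sum to 1 (valence 4) → 3 H
Totals → C:6, H:10, O:3.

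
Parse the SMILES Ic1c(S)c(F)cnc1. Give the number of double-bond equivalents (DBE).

4

Molecular formula: C5H3FINS.
DoU = (2C + 2 + N − H − X) / 2, where X is the halogen count and O/S are ignored.
    = (2·5 + 2 + 1 − 3 − 2) / 2 = 8 / 2 = 4.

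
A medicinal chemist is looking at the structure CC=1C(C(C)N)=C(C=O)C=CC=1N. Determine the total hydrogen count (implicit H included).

Walk through each heavy atom and fill implicit hydrogens from standard valence (C 4, N 3, O 2, S 2, halogen 1):
  atom 1: C, bond orders sum to 1 (valence 4) → 3 H
  atom 2: C, bond orders sum to 4 (valence 4) → 0 H
  atom 3: C, bond orders sum to 4 (valence 4) → 0 H
  atom 4: C, bond orders sum to 3 (valence 4) → 1 H
  atom 5: C, bond orders sum to 1 (valence 4) → 3 H
  atom 6: N, bond orders sum to 1 (valence 3) → 2 H
  atom 7: C, bond orders sum to 4 (valence 4) → 0 H
  atom 8: C, bond orders sum to 3 (valence 4) → 1 H
  atom 9: O, bond orders sum to 2 (valence 2) → 0 H
  atom 10: C, bond orders sum to 3 (valence 4) → 1 H
  atom 11: C, bond orders sum to 3 (valence 4) → 1 H
  atom 12: C, bond orders sum to 4 (valence 4) → 0 H
  atom 13: N, bond orders sum to 1 (valence 3) → 2 H
Total hydrogens: 14.

14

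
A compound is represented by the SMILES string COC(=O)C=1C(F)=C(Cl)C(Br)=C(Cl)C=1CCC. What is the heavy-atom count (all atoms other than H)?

17

Every atom symbol written in the SMILES (organic subset) is one heavy atom; implicit H are not written.
Heavy atoms by element → Br:1, C:11, Cl:2, F:1, O:2.
Total: 17.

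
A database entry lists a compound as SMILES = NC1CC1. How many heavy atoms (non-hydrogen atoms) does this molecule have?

Every atom symbol written in the SMILES (organic subset) is one heavy atom; implicit H are not written.
Heavy atoms by element → C:3, N:1.
Total: 4.

4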